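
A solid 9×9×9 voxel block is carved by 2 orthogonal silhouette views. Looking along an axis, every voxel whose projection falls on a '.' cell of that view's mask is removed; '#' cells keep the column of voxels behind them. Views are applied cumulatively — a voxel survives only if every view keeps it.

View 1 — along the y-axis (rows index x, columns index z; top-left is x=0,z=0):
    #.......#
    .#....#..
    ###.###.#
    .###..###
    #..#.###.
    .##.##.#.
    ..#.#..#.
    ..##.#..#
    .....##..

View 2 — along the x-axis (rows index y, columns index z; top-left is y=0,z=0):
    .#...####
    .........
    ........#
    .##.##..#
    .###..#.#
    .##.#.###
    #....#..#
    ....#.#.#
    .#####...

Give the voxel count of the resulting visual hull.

137 voxels

before carving: 729 voxels (9×9×9)
after view 1 [y-axis, 36 of 81 cells solid] → remaining = 324
after view 2 [x-axis, 33 of 81 cells solid] → remaining = 137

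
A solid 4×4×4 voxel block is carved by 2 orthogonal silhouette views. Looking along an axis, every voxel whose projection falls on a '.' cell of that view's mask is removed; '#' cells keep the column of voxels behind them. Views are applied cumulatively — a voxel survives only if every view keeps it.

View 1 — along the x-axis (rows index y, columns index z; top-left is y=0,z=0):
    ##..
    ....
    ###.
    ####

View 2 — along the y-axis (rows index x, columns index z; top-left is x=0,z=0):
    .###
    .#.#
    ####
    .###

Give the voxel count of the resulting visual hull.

remaining voxels: 25

initial block: 4^3 = 64
step 1: project along x, AND mask (9/16) → |grid| = 36
step 2: project along y, AND mask (12/16) → |grid| = 25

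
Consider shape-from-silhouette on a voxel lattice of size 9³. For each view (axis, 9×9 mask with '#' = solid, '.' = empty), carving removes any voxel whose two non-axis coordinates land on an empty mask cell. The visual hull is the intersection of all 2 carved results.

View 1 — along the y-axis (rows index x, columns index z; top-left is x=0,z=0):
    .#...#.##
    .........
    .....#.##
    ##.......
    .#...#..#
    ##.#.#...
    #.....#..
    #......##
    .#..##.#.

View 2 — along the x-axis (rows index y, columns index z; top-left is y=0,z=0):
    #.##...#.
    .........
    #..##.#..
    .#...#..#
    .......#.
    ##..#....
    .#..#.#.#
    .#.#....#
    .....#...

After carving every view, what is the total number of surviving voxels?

before carving: 729 voxels (9×9×9)
  1. axis=1 (XZ plane), |mask|=25  ⇒  voxels=225
  2. axis=0 (YZ plane), |mask|=23  ⇒  voxels=70

70 voxels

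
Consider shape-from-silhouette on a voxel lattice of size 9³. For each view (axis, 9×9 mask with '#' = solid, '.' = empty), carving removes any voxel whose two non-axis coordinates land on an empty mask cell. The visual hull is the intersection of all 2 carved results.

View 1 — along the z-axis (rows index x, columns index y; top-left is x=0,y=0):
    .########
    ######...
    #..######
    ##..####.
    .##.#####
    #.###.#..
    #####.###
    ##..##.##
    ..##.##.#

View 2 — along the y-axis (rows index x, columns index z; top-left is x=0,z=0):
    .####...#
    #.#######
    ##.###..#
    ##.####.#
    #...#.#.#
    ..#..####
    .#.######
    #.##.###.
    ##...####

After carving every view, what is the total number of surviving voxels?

347 voxels

start: 9×9×9 = 729 voxels
after view 1 [z-axis, 58 of 81 cells solid] → remaining = 522
after view 2 [y-axis, 54 of 81 cells solid] → remaining = 347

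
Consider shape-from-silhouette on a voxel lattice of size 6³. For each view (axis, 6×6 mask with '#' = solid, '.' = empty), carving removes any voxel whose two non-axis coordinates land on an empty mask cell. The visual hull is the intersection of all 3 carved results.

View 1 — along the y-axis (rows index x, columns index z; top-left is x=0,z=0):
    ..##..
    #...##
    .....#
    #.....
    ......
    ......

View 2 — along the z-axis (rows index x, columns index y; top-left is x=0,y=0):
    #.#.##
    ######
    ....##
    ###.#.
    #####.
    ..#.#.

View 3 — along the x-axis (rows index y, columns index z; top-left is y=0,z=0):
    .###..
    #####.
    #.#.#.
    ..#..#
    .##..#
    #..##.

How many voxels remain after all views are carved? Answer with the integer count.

remaining voxels: 16

before carving: 216 voxels (6×6×6)
V1 y: intersect with XZ mask (7 set) -- 42 left
V2 z: intersect with XY mask (23 set) -- 32 left
V3 x: intersect with YZ mask (19 set) -- 16 left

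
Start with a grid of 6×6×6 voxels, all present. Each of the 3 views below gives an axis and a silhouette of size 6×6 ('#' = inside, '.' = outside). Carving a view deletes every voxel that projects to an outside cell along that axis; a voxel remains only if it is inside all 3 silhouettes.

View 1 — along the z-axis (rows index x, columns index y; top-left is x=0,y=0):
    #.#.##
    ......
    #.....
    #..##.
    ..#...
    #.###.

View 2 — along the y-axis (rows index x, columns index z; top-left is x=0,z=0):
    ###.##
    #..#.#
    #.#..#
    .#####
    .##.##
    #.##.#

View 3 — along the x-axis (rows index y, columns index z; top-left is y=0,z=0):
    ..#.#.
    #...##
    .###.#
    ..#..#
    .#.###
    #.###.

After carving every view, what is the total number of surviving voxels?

|visual hull| = 31

full grid |V| = 216
V1 z: intersect with XY mask (13 set) -- 78 left
V2 y: intersect with XZ mask (24 set) -- 58 left
V3 x: intersect with YZ mask (19 set) -- 31 left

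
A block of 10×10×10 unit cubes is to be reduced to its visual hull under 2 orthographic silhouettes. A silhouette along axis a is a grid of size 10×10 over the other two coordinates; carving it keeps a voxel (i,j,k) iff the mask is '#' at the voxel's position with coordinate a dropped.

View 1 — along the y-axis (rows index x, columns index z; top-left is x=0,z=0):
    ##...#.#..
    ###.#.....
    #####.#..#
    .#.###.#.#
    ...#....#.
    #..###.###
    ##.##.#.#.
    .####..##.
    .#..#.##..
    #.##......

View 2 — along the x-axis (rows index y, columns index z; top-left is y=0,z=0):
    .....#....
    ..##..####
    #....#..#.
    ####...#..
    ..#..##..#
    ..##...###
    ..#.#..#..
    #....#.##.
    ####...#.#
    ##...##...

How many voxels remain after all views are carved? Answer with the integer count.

remaining voxels: 192

before carving: 1000 voxels (10×10×10)
  1. axis=1 (XZ plane), |mask|=49  ⇒  voxels=490
  2. axis=0 (YZ plane), |mask|=41  ⇒  voxels=192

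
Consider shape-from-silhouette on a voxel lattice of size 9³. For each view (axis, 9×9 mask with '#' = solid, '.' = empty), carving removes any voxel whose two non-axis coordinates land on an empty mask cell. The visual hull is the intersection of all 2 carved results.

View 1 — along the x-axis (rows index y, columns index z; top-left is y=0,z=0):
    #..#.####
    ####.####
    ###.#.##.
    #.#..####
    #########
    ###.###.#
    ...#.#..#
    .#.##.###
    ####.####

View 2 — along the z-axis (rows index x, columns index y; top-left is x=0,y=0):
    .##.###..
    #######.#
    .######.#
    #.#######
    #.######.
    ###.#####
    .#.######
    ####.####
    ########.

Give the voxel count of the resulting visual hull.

|visual hull| = 428

before carving: 729 voxels (9×9×9)
after view 1 [x-axis, 59 of 81 cells solid] → remaining = 531
after view 2 [z-axis, 66 of 81 cells solid] → remaining = 428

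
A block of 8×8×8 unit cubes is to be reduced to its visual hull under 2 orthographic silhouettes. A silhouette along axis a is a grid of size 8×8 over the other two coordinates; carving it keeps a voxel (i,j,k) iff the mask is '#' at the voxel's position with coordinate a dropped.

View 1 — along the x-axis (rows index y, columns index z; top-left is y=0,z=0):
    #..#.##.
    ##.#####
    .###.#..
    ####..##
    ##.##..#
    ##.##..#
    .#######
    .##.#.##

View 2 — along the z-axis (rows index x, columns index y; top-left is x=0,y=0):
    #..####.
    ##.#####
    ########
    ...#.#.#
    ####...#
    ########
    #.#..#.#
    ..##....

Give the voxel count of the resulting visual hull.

full grid |V| = 512
step 1: project along x, AND mask (43/64) → |grid| = 344
step 2: project along z, AND mask (42/64) → |grid| = 222

voxel count = 222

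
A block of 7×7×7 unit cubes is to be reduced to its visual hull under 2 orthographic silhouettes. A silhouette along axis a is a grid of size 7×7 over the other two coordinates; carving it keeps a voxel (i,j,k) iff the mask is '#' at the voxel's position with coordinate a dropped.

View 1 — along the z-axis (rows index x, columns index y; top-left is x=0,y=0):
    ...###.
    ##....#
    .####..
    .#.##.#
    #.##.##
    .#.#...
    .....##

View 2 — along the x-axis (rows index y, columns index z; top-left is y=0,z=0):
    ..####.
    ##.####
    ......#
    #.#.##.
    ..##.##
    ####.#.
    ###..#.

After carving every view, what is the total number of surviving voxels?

before carving: 343 voxels (7×7×7)
V1 z: intersect with XY mask (23 set) -- 161 left
V2 x: intersect with YZ mask (28 set) -- 97 left

voxel count = 97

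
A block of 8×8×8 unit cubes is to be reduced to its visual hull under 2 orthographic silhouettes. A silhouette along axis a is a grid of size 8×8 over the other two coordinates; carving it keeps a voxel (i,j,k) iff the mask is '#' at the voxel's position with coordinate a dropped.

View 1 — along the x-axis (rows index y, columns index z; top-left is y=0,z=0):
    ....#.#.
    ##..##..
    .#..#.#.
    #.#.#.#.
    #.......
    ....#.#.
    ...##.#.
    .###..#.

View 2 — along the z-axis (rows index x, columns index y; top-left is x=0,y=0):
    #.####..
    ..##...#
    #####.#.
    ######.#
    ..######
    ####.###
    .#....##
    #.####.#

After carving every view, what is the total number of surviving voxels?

|visual hull| = 126

start: 8×8×8 = 512 voxels
  1. axis=0 (YZ plane), |mask|=23  ⇒  voxels=184
  2. axis=2 (XY plane), |mask|=43  ⇒  voxels=126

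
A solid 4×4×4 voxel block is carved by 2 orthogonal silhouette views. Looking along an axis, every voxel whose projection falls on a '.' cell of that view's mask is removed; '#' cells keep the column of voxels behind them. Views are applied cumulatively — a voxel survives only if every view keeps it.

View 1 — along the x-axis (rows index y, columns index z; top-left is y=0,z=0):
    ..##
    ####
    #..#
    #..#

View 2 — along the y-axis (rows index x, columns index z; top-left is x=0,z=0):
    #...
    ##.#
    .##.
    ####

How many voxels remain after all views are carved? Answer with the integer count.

|visual hull| = 24

start: 4×4×4 = 64 voxels
  1. axis=0 (YZ plane), |mask|=10  ⇒  voxels=40
  2. axis=1 (XZ plane), |mask|=10  ⇒  voxels=24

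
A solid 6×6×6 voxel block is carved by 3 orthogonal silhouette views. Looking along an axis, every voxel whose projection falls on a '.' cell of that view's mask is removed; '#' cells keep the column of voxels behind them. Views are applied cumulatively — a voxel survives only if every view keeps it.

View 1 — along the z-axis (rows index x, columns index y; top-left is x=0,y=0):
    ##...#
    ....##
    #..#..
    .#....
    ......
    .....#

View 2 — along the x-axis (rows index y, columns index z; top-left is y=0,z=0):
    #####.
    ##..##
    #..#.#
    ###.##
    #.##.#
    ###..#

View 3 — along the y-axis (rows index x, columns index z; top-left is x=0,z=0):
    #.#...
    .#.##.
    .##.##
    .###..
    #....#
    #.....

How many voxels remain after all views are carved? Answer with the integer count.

|visual hull| = 16

full grid |V| = 216
[1] z-view keeps 9 columns → grid now 54
[2] x-view keeps 25 columns → grid now 39
[3] y-view keeps 15 columns → grid now 16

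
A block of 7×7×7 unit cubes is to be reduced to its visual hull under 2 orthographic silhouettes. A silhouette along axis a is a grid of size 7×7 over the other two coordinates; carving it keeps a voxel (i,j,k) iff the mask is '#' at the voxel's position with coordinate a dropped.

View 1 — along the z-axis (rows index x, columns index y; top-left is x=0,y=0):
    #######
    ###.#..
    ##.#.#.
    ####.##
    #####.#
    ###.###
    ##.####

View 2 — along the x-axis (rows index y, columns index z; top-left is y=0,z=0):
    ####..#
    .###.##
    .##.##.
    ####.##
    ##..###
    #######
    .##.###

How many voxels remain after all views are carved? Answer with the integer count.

remaining voxels: 205

initial block: 7^3 = 343
V1 z: intersect with XY mask (39 set) -- 273 left
V2 x: intersect with YZ mask (37 set) -- 205 left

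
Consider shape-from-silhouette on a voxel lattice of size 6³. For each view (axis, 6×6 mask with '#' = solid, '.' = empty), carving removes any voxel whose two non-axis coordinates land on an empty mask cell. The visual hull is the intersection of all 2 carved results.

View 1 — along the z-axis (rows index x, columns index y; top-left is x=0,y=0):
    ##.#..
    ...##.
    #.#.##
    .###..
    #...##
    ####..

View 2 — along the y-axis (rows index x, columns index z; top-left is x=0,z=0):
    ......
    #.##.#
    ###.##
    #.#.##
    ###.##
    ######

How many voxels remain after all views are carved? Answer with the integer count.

full grid |V| = 216
carve view 1 (along z, XY-mask fill 19/36): 114 voxels remain
carve view 2 (along y, XZ-mask fill 24/36): 79 voxels remain

|visual hull| = 79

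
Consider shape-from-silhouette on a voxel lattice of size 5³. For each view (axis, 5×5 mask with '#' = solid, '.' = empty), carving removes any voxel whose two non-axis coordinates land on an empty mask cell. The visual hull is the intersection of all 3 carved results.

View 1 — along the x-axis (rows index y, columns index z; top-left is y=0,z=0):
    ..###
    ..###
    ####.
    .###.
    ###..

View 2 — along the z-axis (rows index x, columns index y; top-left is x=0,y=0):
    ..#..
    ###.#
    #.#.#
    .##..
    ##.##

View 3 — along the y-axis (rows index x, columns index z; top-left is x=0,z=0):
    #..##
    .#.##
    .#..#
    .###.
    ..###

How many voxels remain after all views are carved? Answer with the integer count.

initial block: 5^3 = 125
[1] x-view keeps 16 columns → grid now 80
[2] z-view keeps 14 columns → grid now 46
[3] y-view keeps 14 columns → grid now 26

remaining voxels: 26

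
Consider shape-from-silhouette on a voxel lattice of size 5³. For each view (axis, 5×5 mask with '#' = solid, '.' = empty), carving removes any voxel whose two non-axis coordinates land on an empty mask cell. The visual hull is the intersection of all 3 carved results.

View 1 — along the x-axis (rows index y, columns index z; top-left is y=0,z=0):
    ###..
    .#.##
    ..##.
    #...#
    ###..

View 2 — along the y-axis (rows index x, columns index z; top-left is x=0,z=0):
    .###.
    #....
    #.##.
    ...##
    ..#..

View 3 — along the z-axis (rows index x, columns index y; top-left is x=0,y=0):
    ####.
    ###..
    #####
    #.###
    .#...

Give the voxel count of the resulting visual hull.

voxel count = 17

start: 5×5×5 = 125 voxels
carve view 1 (along x, YZ-mask fill 13/25): 65 voxels remain
carve view 2 (along y, XZ-mask fill 10/25): 26 voxels remain
carve view 3 (along z, XY-mask fill 17/25): 17 voxels remain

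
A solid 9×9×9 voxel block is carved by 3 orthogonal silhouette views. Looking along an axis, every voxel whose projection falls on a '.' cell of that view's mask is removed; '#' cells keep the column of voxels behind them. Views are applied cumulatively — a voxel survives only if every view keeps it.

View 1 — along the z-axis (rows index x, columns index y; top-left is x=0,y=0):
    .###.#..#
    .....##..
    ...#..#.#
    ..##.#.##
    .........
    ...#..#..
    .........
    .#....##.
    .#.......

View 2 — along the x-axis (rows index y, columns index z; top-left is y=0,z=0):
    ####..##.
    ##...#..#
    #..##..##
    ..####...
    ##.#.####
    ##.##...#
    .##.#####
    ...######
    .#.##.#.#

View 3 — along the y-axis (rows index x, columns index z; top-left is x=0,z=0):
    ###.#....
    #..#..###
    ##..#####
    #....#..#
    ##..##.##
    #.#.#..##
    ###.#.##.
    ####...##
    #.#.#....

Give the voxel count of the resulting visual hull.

|visual hull| = 54

initial block: 9^3 = 729
V1 z: intersect with XY mask (21 set) -- 189 left
V2 x: intersect with YZ mask (49 set) -- 108 left
V3 y: intersect with XZ mask (45 set) -- 54 left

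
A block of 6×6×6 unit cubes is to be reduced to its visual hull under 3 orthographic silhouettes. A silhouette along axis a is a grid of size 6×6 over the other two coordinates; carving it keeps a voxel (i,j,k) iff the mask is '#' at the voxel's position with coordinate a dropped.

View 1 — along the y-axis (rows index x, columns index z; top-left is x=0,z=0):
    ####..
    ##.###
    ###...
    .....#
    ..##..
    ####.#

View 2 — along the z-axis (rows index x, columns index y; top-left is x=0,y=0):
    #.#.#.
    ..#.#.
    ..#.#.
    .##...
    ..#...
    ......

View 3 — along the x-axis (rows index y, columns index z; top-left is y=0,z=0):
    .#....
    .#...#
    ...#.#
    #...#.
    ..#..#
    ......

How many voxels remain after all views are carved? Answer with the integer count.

voxel count = 10

full grid |V| = 216
step 1: project along y, AND mask (20/36) → |grid| = 120
step 2: project along z, AND mask (10/36) → |grid| = 32
step 3: project along x, AND mask (9/36) → |grid| = 10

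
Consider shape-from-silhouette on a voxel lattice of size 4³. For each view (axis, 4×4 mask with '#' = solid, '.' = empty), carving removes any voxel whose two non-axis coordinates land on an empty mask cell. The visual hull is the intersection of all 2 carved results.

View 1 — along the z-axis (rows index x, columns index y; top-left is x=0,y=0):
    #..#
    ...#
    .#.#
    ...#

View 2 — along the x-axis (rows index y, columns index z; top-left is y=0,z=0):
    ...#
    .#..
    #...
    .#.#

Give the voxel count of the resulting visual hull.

before carving: 64 voxels (4×4×4)
carve view 1 (along z, XY-mask fill 6/16): 24 voxels remain
carve view 2 (along x, YZ-mask fill 5/16): 10 voxels remain

remaining voxels: 10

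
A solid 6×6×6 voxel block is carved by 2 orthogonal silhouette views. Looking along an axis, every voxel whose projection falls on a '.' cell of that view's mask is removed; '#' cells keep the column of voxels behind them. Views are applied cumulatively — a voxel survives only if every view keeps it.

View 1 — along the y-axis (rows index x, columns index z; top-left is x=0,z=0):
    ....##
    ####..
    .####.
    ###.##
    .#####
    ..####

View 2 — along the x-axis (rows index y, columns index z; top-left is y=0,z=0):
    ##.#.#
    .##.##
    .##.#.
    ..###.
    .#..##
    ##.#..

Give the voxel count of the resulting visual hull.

start: 6×6×6 = 216 voxels
step 1: project along y, AND mask (24/36) → |grid| = 144
step 2: project along x, AND mask (20/36) → |grid| = 83

remaining voxels: 83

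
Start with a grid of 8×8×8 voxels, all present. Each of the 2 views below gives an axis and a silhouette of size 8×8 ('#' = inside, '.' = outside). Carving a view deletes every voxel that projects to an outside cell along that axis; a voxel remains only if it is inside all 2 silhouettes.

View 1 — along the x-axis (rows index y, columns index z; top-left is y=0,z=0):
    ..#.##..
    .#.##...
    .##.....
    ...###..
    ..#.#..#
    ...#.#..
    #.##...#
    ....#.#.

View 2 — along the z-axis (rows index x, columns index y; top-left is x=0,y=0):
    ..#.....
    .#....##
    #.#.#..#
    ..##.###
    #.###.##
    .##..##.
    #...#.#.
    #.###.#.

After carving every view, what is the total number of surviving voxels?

start: 8×8×8 = 512 voxels
V1 x: intersect with YZ mask (22 set) -- 176 left
V2 z: intersect with XY mask (31 set) -- 87 left

87 voxels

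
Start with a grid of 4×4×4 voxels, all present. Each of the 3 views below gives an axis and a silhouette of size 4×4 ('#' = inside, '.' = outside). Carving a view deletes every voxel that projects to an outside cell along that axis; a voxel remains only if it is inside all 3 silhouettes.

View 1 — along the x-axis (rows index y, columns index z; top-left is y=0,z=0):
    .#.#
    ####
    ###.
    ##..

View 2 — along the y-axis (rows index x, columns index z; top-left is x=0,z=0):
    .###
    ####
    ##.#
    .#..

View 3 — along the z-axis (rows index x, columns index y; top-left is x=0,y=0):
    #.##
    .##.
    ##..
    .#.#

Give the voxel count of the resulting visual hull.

|visual hull| = 19

before carving: 64 voxels (4×4×4)
carve view 1 (along x, YZ-mask fill 11/16): 44 voxels remain
carve view 2 (along y, XZ-mask fill 11/16): 32 voxels remain
carve view 3 (along z, XY-mask fill 9/16): 19 voxels remain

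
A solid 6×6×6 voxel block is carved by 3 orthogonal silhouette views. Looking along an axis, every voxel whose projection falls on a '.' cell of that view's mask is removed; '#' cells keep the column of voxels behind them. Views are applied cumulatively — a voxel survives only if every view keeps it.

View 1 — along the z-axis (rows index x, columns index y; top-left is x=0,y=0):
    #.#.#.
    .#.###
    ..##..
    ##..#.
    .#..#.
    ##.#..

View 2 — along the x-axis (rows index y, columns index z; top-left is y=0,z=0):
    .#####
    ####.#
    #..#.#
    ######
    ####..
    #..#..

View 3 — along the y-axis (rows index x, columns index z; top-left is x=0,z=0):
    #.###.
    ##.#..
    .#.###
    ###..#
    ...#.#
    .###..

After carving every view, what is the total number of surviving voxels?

remaining voxels: 47

full grid |V| = 216
[1] z-view keeps 17 columns → grid now 102
[2] x-view keeps 25 columns → grid now 77
[3] y-view keeps 20 columns → grid now 47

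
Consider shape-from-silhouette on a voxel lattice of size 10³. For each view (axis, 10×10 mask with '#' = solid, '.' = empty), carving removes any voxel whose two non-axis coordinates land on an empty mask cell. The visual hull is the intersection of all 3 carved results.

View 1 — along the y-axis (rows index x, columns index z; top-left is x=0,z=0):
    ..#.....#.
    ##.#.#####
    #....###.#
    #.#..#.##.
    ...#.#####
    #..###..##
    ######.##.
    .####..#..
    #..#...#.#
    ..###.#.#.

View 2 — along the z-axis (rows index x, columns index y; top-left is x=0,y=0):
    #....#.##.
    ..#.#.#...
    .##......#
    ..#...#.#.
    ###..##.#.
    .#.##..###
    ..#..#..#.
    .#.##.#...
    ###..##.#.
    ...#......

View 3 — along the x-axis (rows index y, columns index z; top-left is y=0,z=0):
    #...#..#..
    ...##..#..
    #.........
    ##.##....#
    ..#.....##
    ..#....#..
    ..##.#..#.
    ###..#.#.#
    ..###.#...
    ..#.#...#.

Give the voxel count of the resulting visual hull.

remaining voxels: 65

before carving: 1000 voxels (10×10×10)
  1. axis=1 (XZ plane), |mask|=54  ⇒  voxels=540
  2. axis=2 (XY plane), |mask|=39  ⇒  voxels=207
  3. axis=0 (YZ plane), |mask|=34  ⇒  voxels=65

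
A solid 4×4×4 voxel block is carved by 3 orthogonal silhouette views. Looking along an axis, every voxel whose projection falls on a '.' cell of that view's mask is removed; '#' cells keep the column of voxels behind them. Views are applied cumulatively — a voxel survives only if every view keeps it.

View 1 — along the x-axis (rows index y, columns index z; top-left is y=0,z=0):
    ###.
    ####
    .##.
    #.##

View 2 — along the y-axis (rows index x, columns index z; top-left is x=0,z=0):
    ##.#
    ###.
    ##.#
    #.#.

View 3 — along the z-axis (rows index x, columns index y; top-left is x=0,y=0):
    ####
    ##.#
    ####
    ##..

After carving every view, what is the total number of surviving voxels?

start: 4×4×4 = 64 voxels
  1. axis=0 (YZ plane), |mask|=12  ⇒  voxels=48
  2. axis=1 (XZ plane), |mask|=11  ⇒  voxels=33
  3. axis=2 (XY plane), |mask|=13  ⇒  voxels=28

voxel count = 28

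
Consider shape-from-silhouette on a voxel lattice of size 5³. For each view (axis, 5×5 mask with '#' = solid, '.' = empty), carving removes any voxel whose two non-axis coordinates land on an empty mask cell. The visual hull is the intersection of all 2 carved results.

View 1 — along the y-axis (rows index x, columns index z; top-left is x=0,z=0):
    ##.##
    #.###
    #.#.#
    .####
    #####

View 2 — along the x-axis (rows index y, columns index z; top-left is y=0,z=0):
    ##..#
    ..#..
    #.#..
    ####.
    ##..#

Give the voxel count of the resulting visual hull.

start: 5×5×5 = 125 voxels
  1. axis=1 (XZ plane), |mask|=20  ⇒  voxels=100
  2. axis=0 (YZ plane), |mask|=13  ⇒  voxels=51

|visual hull| = 51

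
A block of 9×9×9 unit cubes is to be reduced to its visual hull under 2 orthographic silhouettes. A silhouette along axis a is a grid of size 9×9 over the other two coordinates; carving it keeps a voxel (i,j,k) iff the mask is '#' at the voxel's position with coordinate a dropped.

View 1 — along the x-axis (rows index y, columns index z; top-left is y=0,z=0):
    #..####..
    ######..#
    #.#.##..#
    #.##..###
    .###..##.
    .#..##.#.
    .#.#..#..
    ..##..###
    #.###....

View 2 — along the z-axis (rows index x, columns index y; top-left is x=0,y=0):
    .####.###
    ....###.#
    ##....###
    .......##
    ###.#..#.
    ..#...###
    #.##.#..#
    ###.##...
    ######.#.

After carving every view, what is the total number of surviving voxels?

voxel count = 215

start: 9×9×9 = 729 voxels
carve view 1 (along x, YZ-mask fill 44/81): 396 voxels remain
carve view 2 (along z, XY-mask fill 44/81): 215 voxels remain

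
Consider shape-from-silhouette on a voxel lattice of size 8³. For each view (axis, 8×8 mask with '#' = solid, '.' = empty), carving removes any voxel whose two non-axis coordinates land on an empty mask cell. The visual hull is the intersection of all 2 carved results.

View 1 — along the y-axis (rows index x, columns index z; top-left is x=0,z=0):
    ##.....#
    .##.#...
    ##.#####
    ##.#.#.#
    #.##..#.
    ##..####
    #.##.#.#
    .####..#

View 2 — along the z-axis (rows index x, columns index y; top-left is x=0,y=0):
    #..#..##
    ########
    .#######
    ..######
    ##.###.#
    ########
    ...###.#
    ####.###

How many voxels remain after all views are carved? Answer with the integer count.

initial block: 8^3 = 512
step 1: project along y, AND mask (38/64) → |grid| = 304
step 2: project along z, AND mask (50/64) → |grid| = 242

242 voxels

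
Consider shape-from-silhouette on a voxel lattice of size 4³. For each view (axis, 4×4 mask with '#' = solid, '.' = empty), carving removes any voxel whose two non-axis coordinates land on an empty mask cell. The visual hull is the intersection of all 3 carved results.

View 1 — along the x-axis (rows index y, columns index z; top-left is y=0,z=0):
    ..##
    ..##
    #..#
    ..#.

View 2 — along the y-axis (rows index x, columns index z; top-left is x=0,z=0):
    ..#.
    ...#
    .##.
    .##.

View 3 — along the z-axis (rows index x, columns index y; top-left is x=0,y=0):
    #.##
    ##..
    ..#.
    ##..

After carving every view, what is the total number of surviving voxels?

full grid |V| = 64
  1. axis=0 (YZ plane), |mask|=7  ⇒  voxels=28
  2. axis=1 (XZ plane), |mask|=6  ⇒  voxels=12
  3. axis=2 (XY plane), |mask|=8  ⇒  voxels=6

|visual hull| = 6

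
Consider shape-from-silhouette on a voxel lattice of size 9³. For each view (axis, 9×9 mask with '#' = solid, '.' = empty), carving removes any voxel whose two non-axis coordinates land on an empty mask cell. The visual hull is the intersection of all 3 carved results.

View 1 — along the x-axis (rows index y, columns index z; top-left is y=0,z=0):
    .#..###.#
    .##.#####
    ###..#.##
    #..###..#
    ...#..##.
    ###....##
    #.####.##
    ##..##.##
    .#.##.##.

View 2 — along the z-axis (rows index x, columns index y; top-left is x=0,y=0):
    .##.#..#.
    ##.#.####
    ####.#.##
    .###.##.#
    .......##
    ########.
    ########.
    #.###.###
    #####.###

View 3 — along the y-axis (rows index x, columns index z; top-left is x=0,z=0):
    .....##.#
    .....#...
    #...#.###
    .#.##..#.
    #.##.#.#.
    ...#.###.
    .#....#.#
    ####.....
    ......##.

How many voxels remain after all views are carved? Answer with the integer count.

initial block: 9^3 = 729
V1 x: intersect with YZ mask (49 set) -- 441 left
V2 z: intersect with XY mask (57 set) -- 316 left
V3 y: intersect with XZ mask (31 set) -- 114 left

remaining voxels: 114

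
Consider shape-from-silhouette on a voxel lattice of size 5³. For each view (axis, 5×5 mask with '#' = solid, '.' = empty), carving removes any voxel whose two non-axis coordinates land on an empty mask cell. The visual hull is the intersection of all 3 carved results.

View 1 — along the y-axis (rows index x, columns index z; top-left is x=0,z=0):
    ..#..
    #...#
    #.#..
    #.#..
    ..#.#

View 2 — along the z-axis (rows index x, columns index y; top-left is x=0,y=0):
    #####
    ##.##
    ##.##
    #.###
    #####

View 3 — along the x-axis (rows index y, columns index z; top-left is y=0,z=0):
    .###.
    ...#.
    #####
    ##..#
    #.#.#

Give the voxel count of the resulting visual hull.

full grid |V| = 125
  1. axis=1 (XZ plane), |mask|=9  ⇒  voxels=45
  2. axis=2 (XY plane), |mask|=22  ⇒  voxels=39
  3. axis=0 (YZ plane), |mask|=15  ⇒  voxels=23

remaining voxels: 23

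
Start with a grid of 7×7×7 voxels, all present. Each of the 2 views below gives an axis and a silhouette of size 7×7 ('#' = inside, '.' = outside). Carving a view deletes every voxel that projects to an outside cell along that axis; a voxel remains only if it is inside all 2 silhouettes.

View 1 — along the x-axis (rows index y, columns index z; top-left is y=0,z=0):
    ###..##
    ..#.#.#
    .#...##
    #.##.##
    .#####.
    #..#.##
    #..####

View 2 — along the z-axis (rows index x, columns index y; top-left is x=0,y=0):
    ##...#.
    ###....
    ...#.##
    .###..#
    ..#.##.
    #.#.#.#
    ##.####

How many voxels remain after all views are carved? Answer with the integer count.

initial block: 7^3 = 343
V1 x: intersect with YZ mask (30 set) -- 210 left
V2 z: intersect with XY mask (26 set) -- 110 left

remaining voxels: 110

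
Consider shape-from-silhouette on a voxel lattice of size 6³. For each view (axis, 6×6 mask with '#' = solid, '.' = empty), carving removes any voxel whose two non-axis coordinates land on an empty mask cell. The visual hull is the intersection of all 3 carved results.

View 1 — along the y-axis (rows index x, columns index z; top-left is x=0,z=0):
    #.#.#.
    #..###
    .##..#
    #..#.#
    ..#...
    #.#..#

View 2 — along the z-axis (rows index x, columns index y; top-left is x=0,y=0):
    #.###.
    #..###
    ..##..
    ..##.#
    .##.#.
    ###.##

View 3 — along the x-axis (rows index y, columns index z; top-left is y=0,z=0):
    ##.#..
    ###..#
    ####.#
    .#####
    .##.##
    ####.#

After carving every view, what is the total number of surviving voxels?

voxel count = 46

start: 6×6×6 = 216 voxels
[1] y-view keeps 17 columns → grid now 102
[2] z-view keeps 21 columns → grid now 61
[3] x-view keeps 26 columns → grid now 46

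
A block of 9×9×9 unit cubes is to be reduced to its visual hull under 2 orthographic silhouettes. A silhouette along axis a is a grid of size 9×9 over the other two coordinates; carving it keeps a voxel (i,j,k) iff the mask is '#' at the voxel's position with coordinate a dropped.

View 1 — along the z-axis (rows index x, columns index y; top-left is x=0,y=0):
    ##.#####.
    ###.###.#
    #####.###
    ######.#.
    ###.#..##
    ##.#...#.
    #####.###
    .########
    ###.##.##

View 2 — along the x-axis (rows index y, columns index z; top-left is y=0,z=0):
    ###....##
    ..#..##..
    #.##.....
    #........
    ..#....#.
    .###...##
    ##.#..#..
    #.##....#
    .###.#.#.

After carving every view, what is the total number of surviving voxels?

217 voxels

start: 9×9×9 = 729 voxels
carve view 1 (along z, XY-mask fill 62/81): 558 voxels remain
carve view 2 (along x, YZ-mask fill 32/81): 217 voxels remain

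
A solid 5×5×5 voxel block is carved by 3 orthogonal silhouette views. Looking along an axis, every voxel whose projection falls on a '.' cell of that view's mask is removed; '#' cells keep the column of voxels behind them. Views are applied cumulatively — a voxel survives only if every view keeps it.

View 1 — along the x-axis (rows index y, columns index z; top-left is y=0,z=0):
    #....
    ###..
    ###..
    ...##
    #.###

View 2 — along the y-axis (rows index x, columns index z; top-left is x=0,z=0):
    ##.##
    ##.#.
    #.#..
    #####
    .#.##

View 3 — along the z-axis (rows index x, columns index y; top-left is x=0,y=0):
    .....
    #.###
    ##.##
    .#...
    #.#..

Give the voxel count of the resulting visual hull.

start: 5×5×5 = 125 voxels
after view 1 [x-axis, 13 of 25 cells solid] → remaining = 65
after view 2 [y-axis, 17 of 25 cells solid] → remaining = 44
after view 3 [z-axis, 11 of 25 cells solid] → remaining = 15

voxel count = 15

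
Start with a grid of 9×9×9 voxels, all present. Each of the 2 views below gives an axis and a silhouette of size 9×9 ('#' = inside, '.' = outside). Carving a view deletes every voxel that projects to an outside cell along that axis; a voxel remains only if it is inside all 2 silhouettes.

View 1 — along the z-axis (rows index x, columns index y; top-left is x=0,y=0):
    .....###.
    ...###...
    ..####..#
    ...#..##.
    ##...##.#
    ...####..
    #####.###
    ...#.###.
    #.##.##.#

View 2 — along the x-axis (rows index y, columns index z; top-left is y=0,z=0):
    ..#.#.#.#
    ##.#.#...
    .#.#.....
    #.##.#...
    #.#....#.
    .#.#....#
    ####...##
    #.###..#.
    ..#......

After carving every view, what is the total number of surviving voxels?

remaining voxels: 153

initial block: 9^3 = 729
carve view 1 (along z, XY-mask fill 41/81): 369 voxels remain
carve view 2 (along x, YZ-mask fill 32/81): 153 voxels remain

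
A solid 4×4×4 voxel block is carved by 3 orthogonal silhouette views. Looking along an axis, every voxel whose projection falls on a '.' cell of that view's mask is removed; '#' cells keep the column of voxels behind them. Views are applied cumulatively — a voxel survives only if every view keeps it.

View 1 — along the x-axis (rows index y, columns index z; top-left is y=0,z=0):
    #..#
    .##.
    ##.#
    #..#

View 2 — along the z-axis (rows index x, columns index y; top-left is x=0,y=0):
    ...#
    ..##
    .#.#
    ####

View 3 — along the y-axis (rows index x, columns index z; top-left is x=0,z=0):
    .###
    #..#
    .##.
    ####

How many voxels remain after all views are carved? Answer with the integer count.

before carving: 64 voxels (4×4×4)
step 1: project along x, AND mask (9/16) → |grid| = 36
step 2: project along z, AND mask (9/16) → |grid| = 20
step 3: project along y, AND mask (11/16) → |grid| = 16

voxel count = 16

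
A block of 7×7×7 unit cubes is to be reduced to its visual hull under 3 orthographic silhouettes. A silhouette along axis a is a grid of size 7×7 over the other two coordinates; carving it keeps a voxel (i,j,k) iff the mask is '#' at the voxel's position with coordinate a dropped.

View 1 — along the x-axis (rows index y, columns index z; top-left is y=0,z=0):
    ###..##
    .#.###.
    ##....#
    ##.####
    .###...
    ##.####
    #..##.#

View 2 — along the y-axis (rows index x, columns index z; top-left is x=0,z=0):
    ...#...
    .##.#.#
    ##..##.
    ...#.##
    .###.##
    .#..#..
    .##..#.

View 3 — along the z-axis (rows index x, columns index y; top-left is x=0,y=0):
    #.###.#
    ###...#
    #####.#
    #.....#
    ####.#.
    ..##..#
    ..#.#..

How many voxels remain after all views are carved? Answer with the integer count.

start: 7×7×7 = 343 voxels
after view 1 [x-axis, 31 of 49 cells solid] → remaining = 217
after view 2 [y-axis, 22 of 49 cells solid] → remaining = 99
after view 3 [z-axis, 27 of 49 cells solid] → remaining = 55

voxel count = 55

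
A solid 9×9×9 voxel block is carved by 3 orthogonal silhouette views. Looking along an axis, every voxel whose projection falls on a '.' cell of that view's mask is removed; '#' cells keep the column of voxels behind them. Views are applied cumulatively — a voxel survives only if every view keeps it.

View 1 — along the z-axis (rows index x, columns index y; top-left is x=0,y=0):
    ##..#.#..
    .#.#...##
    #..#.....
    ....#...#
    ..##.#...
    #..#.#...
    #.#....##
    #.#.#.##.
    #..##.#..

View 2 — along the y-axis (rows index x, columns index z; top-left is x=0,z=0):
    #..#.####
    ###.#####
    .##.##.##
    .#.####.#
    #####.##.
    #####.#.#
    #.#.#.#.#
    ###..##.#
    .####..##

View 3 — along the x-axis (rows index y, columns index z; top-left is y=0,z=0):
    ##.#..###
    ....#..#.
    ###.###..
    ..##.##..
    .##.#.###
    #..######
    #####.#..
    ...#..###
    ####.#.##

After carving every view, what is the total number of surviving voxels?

111 voxels

before carving: 729 voxels (9×9×9)
[1] z-view keeps 31 columns → grid now 279
[2] y-view keeps 57 columns → grid now 196
[3] x-view keeps 48 columns → grid now 111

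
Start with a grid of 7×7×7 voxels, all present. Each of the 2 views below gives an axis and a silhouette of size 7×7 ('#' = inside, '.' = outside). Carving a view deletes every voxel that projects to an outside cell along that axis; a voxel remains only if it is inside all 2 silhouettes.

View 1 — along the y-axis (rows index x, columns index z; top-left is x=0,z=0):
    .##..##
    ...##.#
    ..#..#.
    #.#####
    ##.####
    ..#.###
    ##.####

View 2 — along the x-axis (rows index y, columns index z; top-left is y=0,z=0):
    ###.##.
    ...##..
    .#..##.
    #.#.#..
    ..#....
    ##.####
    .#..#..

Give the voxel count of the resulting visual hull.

before carving: 343 voxels (7×7×7)
  1. axis=1 (XZ plane), |mask|=31  ⇒  voxels=217
  2. axis=0 (YZ plane), |mask|=22  ⇒  voxels=95

voxel count = 95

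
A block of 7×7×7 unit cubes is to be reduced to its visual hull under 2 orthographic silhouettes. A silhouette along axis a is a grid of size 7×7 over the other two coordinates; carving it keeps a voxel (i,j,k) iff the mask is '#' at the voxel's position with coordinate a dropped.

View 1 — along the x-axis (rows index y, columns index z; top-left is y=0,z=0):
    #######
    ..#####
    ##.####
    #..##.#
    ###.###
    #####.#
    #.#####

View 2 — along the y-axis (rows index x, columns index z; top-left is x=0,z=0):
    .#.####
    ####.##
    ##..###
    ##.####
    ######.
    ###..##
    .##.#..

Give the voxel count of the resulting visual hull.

remaining voxels: 202

full grid |V| = 343
[1] x-view keeps 40 columns → grid now 280
[2] y-view keeps 36 columns → grid now 202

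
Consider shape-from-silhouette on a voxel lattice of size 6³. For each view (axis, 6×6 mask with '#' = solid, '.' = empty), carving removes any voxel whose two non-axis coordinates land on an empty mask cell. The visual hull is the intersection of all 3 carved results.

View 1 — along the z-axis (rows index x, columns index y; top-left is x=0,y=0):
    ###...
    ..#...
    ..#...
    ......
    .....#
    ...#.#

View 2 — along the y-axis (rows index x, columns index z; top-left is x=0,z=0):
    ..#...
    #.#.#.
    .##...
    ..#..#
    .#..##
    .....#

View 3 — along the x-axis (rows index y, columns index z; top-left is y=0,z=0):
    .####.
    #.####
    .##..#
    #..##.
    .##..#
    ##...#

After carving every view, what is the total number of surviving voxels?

full grid |V| = 216
after view 1 [z-axis, 8 of 36 cells solid] → remaining = 48
after view 2 [y-axis, 12 of 36 cells solid] → remaining = 13
after view 3 [x-axis, 21 of 36 cells solid] → remaining = 9

|visual hull| = 9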